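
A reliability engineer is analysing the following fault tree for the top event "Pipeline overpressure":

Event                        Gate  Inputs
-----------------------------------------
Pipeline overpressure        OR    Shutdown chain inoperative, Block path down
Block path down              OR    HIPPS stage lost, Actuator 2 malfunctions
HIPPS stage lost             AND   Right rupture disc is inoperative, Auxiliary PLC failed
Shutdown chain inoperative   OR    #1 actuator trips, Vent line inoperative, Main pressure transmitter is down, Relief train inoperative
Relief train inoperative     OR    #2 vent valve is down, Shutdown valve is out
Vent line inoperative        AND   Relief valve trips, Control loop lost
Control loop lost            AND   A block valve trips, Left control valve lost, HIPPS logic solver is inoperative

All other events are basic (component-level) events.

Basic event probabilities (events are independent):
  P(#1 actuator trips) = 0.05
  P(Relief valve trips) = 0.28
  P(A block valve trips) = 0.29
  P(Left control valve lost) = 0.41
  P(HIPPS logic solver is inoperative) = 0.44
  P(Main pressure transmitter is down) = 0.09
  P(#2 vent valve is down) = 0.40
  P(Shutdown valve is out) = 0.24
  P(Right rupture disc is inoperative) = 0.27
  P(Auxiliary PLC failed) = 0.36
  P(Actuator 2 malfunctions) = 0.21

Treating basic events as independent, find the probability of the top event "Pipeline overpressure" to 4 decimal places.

0.7230

P(Control loop lost) [AND] = 0.29 × 0.41 × 0.44 = 0.052316
P(Vent line inoperative) [AND] = 0.28 × 0.052316 = 0.014648
P(Relief train inoperative) [OR] = 1 − (1−0.40) × (1−0.24) = 0.544000
P(Shutdown chain inoperative) [OR] = 1 − (1−0.05) × (1−0.014648) × (1−0.09) × (1−0.544000) = 0.611562
P(HIPPS stage lost) [AND] = 0.27 × 0.36 = 0.097200
P(Block path down) [OR] = 1 − (1−0.097200) × (1−0.21) = 0.286788
P(Pipeline overpressure) [OR] = 1 − (1−0.611562) × (1−0.286788) = 0.722961
Rounded to 4 decimal places: P(Pipeline overpressure) ≈ 0.7230.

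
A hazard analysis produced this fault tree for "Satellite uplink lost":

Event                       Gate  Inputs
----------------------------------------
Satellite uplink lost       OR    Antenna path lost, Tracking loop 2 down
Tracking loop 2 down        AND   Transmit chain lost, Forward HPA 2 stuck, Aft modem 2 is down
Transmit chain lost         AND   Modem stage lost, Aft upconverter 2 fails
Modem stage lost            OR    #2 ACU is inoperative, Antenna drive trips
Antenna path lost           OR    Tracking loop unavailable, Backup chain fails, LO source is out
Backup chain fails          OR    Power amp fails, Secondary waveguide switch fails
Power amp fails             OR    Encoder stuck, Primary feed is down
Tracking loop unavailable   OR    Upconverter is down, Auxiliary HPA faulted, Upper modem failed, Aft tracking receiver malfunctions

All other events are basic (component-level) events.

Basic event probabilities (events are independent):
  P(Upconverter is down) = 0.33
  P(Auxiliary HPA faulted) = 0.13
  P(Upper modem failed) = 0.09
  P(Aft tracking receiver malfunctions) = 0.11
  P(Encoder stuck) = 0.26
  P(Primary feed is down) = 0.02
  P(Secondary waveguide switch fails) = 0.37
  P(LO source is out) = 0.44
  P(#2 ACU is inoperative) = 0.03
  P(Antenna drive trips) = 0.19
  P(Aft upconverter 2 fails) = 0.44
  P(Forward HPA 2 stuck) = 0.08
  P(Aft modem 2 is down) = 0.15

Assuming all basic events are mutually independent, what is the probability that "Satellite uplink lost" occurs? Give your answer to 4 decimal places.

0.8794

P(Tracking loop unavailable) [OR] = 1 − (1−0.33) × (1−0.13) × (1−0.09) × (1−0.11) = 0.527909
P(Power amp fails) [OR] = 1 − (1−0.26) × (1−0.02) = 0.274800
P(Backup chain fails) [OR] = 1 − (1−0.274800) × (1−0.37) = 0.543124
P(Antenna path lost) [OR] = 1 − (1−0.527909) × (1−0.543124) × (1−0.44) = 0.879215
P(Modem stage lost) [OR] = 1 − (1−0.03) × (1−0.19) = 0.214300
P(Transmit chain lost) [AND] = 0.214300 × 0.44 = 0.094292
P(Tracking loop 2 down) [AND] = 0.094292 × 0.08 × 0.15 = 0.001132
P(Satellite uplink lost) [OR] = 1 − (1−0.879215) × (1−0.001132) = 0.879352
Rounded to 4 decimal places: P(Satellite uplink lost) ≈ 0.8794.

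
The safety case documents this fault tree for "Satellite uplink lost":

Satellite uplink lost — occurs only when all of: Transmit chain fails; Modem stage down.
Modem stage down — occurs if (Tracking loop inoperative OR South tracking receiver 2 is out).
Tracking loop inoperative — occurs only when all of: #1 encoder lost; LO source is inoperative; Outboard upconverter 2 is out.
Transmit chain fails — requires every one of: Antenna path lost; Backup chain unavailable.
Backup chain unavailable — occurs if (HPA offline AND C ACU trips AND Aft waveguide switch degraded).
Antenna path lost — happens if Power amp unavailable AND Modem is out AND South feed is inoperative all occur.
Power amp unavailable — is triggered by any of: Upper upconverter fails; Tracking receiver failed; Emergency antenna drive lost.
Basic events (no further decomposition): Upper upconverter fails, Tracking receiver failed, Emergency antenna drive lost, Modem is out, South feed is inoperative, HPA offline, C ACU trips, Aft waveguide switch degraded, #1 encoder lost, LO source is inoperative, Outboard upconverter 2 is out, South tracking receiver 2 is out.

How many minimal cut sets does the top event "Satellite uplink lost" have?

6

Power amp unavailable [OR]: union of children's cut sets → 3 cut set(s).
Antenna path lost [AND]: one cut set from each child combined → 3 × 1 × 1 = 3 cut set(s).
Backup chain unavailable [AND]: one cut set from each child combined → 1 × 1 × 1 = 1 cut set(s).
Transmit chain fails [AND]: one cut set from each child combined → 3 × 1 = 3 cut set(s).
Tracking loop inoperative [AND]: one cut set from each child combined → 1 × 1 × 1 = 1 cut set(s).
Modem stage down [OR]: union of children's cut sets → 2 cut set(s).
Satellite uplink lost [AND]: one cut set from each child combined → 3 × 2 = 6 cut set(s).
Minimal cut sets: {#1 encoder lost, Aft waveguide switch degraded, C ACU trips, HPA offline, LO source is inoperative, Modem is out, Outboard upconverter 2 is out, South feed is inoperative, Upper upconverter fails}; {Aft waveguide switch degraded, C ACU trips, HPA offline, Modem is out, South feed is inoperative, South tracking receiver 2 is out, Upper upconverter fails}; {#1 encoder lost, Aft waveguide switch degraded, C ACU trips, HPA offline, LO source is inoperative, Modem is out, Outboard upconverter 2 is out, South feed is inoperative, Tracking receiver failed}; {Aft waveguide switch degraded, C ACU trips, HPA offline, Modem is out, South feed is inoperative, South tracking receiver 2 is out, Tracking receiver failed}; {#1 encoder lost, Aft waveguide switch degraded, C ACU trips, Emergency antenna drive lost, HPA offline, LO source is inoperative, Modem is out, Outboard upconverter 2 is out, South feed is inoperative}; {Aft waveguide switch degraded, C ACU trips, Emergency antenna drive lost, HPA offline, Modem is out, South feed is inoperative, South tracking receiver 2 is out}.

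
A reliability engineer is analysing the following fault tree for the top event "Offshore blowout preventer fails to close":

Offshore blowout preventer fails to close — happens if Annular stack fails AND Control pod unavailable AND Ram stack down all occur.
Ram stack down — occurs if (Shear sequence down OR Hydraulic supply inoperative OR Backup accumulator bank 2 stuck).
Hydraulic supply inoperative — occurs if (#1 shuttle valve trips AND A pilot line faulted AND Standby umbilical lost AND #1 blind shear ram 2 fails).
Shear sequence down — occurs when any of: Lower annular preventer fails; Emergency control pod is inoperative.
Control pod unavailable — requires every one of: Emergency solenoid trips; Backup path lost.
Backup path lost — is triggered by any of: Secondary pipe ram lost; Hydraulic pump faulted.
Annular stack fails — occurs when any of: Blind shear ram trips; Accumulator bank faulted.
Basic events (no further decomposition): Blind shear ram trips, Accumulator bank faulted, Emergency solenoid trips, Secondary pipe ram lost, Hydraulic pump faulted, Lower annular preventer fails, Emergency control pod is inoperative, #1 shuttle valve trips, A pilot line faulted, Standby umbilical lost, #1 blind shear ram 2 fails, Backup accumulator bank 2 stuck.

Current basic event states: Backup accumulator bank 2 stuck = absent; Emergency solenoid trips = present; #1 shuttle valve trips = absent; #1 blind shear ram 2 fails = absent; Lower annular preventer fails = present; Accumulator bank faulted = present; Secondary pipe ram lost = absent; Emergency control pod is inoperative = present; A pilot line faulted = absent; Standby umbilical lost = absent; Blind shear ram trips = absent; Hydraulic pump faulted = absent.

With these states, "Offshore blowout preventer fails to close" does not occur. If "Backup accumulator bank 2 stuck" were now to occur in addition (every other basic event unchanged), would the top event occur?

Counterfactual: set "Backup accumulator bank 2 stuck" to occurred.
Annular stack fails [OR]: Blind shear ram trips=not, Accumulator bank faulted=occurs → at least one input occurs → occurs.
Backup path lost [OR]: Secondary pipe ram lost=not, Hydraulic pump faulted=not → no input occurs → does not occur.
Control pod unavailable [AND]: Emergency solenoid trips=occurs, Backup path lost=not → not all inputs occur → does not occur.
Shear sequence down [OR]: Lower annular preventer fails=occurs, Emergency control pod is inoperative=occurs → at least one input occurs → occurs.
Hydraulic supply inoperative [AND]: #1 shuttle valve trips=not, A pilot line faulted=not, Standby umbilical lost=not, #1 blind shear ram 2 fails=not → not all inputs occur → does not occur.
Ram stack down [OR]: Shear sequence down=occurs, Hydraulic supply inoperative=not, Backup accumulator bank 2 stuck=occurs → at least one input occurs → occurs.
Offshore blowout preventer fails to close [AND]: Annular stack fails=occurs, Control pod unavailable=not, Ram stack down=occurs → not all inputs occur → does not occur.

No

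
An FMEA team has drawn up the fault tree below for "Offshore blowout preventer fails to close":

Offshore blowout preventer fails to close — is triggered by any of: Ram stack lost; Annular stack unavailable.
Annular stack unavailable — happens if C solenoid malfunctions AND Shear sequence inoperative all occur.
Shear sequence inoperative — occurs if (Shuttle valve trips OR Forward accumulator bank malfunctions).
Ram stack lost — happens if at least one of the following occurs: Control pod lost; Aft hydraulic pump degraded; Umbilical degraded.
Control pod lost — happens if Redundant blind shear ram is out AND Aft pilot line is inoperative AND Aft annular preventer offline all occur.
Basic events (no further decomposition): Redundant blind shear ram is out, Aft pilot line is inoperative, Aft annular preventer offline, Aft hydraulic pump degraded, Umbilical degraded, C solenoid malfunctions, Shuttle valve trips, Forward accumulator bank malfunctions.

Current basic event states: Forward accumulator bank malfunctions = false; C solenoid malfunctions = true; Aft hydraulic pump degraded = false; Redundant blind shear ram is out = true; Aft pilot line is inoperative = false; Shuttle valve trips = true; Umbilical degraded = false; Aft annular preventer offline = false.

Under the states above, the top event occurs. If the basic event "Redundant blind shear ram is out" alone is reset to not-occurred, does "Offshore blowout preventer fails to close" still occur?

Counterfactual: set "Redundant blind shear ram is out" to not occurred.
Control pod lost [AND]: Redundant blind shear ram is out=not, Aft pilot line is inoperative=not, Aft annular preventer offline=not → not all inputs occur → does not occur.
Ram stack lost [OR]: Control pod lost=not, Aft hydraulic pump degraded=not, Umbilical degraded=not → no input occurs → does not occur.
Shear sequence inoperative [OR]: Shuttle valve trips=occurs, Forward accumulator bank malfunctions=not → at least one input occurs → occurs.
Annular stack unavailable [AND]: C solenoid malfunctions=occurs, Shear sequence inoperative=occurs → all inputs occur → occurs.
Offshore blowout preventer fails to close [OR]: Ram stack lost=not, Annular stack unavailable=occurs → at least one input occurs → occurs.

Yes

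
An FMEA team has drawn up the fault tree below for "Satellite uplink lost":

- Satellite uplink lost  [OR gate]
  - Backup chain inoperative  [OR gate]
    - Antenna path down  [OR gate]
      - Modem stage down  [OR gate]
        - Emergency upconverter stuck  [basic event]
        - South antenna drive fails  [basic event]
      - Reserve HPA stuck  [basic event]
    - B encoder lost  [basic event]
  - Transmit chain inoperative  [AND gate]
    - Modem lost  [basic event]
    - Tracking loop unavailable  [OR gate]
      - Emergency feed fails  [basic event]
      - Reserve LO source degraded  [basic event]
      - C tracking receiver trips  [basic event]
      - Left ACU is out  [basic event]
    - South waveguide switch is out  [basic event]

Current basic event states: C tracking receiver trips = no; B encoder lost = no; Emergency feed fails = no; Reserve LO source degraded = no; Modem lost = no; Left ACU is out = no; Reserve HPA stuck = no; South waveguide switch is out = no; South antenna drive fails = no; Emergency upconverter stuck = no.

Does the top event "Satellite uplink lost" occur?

Modem stage down [OR]: Emergency upconverter stuck=not, South antenna drive fails=not → no input occurs → does not occur.
Antenna path down [OR]: Modem stage down=not, Reserve HPA stuck=not → no input occurs → does not occur.
Backup chain inoperative [OR]: Antenna path down=not, B encoder lost=not → no input occurs → does not occur.
Tracking loop unavailable [OR]: Emergency feed fails=not, Reserve LO source degraded=not, C tracking receiver trips=not, Left ACU is out=not → no input occurs → does not occur.
Transmit chain inoperative [AND]: Modem lost=not, Tracking loop unavailable=not, South waveguide switch is out=not → not all inputs occur → does not occur.
Satellite uplink lost [OR]: Backup chain inoperative=not, Transmit chain inoperative=not → no input occurs → does not occur.

No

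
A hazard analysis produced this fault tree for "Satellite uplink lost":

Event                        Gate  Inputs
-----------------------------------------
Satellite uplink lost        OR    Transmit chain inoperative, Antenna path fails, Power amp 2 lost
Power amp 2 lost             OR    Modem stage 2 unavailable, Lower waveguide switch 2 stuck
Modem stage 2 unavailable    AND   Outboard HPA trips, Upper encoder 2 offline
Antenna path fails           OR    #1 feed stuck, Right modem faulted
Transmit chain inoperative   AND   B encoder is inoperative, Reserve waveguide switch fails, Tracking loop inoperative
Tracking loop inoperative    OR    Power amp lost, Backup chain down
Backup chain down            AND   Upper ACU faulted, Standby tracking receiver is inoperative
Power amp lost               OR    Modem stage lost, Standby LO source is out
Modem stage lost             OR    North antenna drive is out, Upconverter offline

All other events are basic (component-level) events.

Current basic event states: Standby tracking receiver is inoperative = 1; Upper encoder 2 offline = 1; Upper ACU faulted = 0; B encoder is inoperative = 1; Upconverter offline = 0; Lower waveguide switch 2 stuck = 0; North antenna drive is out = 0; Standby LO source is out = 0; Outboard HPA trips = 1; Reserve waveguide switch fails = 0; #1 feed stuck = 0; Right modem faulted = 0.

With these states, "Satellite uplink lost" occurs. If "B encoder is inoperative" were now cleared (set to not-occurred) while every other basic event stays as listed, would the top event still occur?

Counterfactual: set "B encoder is inoperative" to not occurred.
Modem stage lost [OR]: North antenna drive is out=not, Upconverter offline=not → no input occurs → does not occur.
Power amp lost [OR]: Modem stage lost=not, Standby LO source is out=not → no input occurs → does not occur.
Backup chain down [AND]: Upper ACU faulted=not, Standby tracking receiver is inoperative=occurs → not all inputs occur → does not occur.
Tracking loop inoperative [OR]: Power amp lost=not, Backup chain down=not → no input occurs → does not occur.
Transmit chain inoperative [AND]: B encoder is inoperative=not, Reserve waveguide switch fails=not, Tracking loop inoperative=not → not all inputs occur → does not occur.
Antenna path fails [OR]: #1 feed stuck=not, Right modem faulted=not → no input occurs → does not occur.
Modem stage 2 unavailable [AND]: Outboard HPA trips=occurs, Upper encoder 2 offline=occurs → all inputs occur → occurs.
Power amp 2 lost [OR]: Modem stage 2 unavailable=occurs, Lower waveguide switch 2 stuck=not → at least one input occurs → occurs.
Satellite uplink lost [OR]: Transmit chain inoperative=not, Antenna path fails=not, Power amp 2 lost=occurs → at least one input occurs → occurs.

Yes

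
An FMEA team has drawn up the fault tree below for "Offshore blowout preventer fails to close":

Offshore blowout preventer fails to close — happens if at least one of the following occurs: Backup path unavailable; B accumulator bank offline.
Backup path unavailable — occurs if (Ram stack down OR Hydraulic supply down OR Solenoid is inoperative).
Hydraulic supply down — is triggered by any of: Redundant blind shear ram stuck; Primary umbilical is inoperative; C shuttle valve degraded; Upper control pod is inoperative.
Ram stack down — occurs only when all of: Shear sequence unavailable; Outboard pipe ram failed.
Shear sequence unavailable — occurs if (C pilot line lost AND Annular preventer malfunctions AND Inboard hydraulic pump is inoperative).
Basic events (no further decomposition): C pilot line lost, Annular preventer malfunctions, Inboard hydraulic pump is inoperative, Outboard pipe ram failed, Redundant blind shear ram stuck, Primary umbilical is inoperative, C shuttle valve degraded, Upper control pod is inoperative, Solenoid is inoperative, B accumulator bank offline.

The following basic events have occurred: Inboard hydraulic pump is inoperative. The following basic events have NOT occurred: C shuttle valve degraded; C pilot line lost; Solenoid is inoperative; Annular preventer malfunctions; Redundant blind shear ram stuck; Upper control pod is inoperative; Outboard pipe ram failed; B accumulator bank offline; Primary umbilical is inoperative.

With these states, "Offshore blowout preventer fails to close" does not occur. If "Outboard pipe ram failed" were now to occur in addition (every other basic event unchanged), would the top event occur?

Counterfactual: set "Outboard pipe ram failed" to occurred.
Shear sequence unavailable [AND]: C pilot line lost=not, Annular preventer malfunctions=not, Inboard hydraulic pump is inoperative=occurs → not all inputs occur → does not occur.
Ram stack down [AND]: Shear sequence unavailable=not, Outboard pipe ram failed=occurs → not all inputs occur → does not occur.
Hydraulic supply down [OR]: Redundant blind shear ram stuck=not, Primary umbilical is inoperative=not, C shuttle valve degraded=not, Upper control pod is inoperative=not → no input occurs → does not occur.
Backup path unavailable [OR]: Ram stack down=not, Hydraulic supply down=not, Solenoid is inoperative=not → no input occurs → does not occur.
Offshore blowout preventer fails to close [OR]: Backup path unavailable=not, B accumulator bank offline=not → no input occurs → does not occur.

No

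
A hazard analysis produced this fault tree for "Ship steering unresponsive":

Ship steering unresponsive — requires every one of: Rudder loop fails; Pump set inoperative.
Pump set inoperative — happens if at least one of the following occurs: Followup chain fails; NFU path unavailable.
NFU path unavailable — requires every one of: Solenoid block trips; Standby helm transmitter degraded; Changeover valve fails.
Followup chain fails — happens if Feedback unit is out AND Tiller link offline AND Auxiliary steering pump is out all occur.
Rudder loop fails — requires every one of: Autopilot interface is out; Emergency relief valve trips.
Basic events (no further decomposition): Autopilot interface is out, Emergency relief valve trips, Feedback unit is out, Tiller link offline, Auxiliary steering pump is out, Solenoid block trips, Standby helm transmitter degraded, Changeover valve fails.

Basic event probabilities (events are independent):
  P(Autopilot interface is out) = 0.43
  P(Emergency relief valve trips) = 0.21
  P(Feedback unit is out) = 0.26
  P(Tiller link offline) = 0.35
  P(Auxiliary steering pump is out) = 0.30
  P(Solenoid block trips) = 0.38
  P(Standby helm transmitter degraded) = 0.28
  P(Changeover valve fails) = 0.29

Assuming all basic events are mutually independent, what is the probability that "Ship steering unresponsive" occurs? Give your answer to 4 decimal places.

0.0052

P(Rudder loop fails) [AND] = 0.43 × 0.21 = 0.090300
P(Followup chain fails) [AND] = 0.26 × 0.35 × 0.30 = 0.027300
P(NFU path unavailable) [AND] = 0.38 × 0.28 × 0.29 = 0.030856
P(Pump set inoperative) [OR] = 1 − (1−0.027300) × (1−0.030856) = 0.057314
P(Ship steering unresponsive) [AND] = 0.090300 × 0.057314 = 0.005175
Rounded to 4 decimal places: P(Ship steering unresponsive) ≈ 0.0052.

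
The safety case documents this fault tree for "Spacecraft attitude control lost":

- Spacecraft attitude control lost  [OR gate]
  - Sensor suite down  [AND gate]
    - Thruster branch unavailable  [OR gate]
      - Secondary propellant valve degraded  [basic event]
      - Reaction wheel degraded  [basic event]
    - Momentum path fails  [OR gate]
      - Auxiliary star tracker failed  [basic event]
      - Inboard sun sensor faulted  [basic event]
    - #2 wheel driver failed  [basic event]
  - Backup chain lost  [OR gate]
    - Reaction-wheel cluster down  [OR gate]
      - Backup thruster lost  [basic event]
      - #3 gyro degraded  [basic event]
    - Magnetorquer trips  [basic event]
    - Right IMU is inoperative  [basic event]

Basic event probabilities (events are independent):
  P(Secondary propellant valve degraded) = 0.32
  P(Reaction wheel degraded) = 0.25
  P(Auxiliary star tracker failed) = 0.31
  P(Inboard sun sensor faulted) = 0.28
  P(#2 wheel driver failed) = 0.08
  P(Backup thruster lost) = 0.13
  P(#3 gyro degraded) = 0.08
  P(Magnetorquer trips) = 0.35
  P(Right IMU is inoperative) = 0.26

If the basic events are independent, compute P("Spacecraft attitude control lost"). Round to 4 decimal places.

0.6226

P(Thruster branch unavailable) [OR] = 1 − (1−0.32) × (1−0.25) = 0.490000
P(Momentum path fails) [OR] = 1 − (1−0.31) × (1−0.28) = 0.503200
P(Sensor suite down) [AND] = 0.490000 × 0.503200 × 0.08 = 0.019725
P(Reaction-wheel cluster down) [OR] = 1 − (1−0.13) × (1−0.08) = 0.199600
P(Backup chain lost) [OR] = 1 − (1−0.199600) × (1−0.35) × (1−0.26) = 0.615008
P(Spacecraft attitude control lost) [OR] = 1 − (1−0.019725) × (1−0.615008) = 0.622602
Rounded to 4 decimal places: P(Spacecraft attitude control lost) ≈ 0.6226.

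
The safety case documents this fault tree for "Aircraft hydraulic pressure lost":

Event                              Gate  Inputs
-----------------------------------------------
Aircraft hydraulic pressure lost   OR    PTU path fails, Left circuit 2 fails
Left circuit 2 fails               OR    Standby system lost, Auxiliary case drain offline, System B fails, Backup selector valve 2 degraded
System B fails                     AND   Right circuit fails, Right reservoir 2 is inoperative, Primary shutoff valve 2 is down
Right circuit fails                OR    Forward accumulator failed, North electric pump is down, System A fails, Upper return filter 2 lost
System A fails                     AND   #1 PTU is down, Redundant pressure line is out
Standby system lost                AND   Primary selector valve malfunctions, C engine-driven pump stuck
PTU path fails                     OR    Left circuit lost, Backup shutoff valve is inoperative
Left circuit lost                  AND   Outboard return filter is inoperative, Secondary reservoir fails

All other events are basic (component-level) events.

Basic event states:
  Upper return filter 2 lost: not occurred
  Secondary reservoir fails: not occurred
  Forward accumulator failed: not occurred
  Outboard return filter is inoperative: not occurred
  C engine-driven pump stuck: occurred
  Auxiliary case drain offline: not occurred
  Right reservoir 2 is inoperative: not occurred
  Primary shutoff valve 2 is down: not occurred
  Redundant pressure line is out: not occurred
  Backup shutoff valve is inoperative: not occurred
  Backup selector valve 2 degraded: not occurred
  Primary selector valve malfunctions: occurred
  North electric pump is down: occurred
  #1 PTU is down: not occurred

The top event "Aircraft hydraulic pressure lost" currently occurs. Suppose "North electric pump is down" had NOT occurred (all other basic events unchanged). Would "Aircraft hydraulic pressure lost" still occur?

Counterfactual: set "North electric pump is down" to not occurred.
Left circuit lost [AND]: Outboard return filter is inoperative=not, Secondary reservoir fails=not → not all inputs occur → does not occur.
PTU path fails [OR]: Left circuit lost=not, Backup shutoff valve is inoperative=not → no input occurs → does not occur.
Standby system lost [AND]: Primary selector valve malfunctions=occurs, C engine-driven pump stuck=occurs → all inputs occur → occurs.
System A fails [AND]: #1 PTU is down=not, Redundant pressure line is out=not → not all inputs occur → does not occur.
Right circuit fails [OR]: Forward accumulator failed=not, North electric pump is down=not, System A fails=not, Upper return filter 2 lost=not → no input occurs → does not occur.
System B fails [AND]: Right circuit fails=not, Right reservoir 2 is inoperative=not, Primary shutoff valve 2 is down=not → not all inputs occur → does not occur.
Left circuit 2 fails [OR]: Standby system lost=occurs, Auxiliary case drain offline=not, System B fails=not, Backup selector valve 2 degraded=not → at least one input occurs → occurs.
Aircraft hydraulic pressure lost [OR]: PTU path fails=not, Left circuit 2 fails=occurs → at least one input occurs → occurs.

Yes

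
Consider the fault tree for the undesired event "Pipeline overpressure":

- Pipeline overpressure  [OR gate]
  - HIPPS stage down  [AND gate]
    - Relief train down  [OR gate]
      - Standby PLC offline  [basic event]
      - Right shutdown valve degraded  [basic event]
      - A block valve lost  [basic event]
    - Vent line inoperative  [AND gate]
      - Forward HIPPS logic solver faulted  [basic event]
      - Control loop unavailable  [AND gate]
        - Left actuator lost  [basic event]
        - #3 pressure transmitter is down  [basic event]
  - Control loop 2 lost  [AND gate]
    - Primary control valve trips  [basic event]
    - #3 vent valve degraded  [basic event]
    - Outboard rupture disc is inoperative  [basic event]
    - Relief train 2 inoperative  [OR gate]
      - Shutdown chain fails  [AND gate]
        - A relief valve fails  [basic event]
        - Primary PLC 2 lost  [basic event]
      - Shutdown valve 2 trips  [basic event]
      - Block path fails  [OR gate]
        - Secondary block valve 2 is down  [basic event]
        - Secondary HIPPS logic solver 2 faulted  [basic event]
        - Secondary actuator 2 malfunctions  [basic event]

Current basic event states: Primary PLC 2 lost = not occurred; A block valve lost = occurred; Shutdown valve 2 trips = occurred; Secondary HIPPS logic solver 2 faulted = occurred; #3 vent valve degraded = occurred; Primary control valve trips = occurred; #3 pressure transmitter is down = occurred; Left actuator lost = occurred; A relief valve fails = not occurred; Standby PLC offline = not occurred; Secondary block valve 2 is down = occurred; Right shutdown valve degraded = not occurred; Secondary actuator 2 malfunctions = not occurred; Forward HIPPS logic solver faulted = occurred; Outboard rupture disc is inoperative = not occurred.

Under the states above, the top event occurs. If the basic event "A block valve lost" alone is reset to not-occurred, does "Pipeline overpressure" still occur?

No

Counterfactual: set "A block valve lost" to not occurred.
Relief train down [OR]: Standby PLC offline=not, Right shutdown valve degraded=not, A block valve lost=not → no input occurs → does not occur.
Control loop unavailable [AND]: Left actuator lost=occurs, #3 pressure transmitter is down=occurs → all inputs occur → occurs.
Vent line inoperative [AND]: Forward HIPPS logic solver faulted=occurs, Control loop unavailable=occurs → all inputs occur → occurs.
HIPPS stage down [AND]: Relief train down=not, Vent line inoperative=occurs → not all inputs occur → does not occur.
Shutdown chain fails [AND]: A relief valve fails=not, Primary PLC 2 lost=not → not all inputs occur → does not occur.
Block path fails [OR]: Secondary block valve 2 is down=occurs, Secondary HIPPS logic solver 2 faulted=occurs, Secondary actuator 2 malfunctions=not → at least one input occurs → occurs.
Relief train 2 inoperative [OR]: Shutdown chain fails=not, Shutdown valve 2 trips=occurs, Block path fails=occurs → at least one input occurs → occurs.
Control loop 2 lost [AND]: Primary control valve trips=occurs, #3 vent valve degraded=occurs, Outboard rupture disc is inoperative=not, Relief train 2 inoperative=occurs → not all inputs occur → does not occur.
Pipeline overpressure [OR]: HIPPS stage down=not, Control loop 2 lost=not → no input occurs → does not occur.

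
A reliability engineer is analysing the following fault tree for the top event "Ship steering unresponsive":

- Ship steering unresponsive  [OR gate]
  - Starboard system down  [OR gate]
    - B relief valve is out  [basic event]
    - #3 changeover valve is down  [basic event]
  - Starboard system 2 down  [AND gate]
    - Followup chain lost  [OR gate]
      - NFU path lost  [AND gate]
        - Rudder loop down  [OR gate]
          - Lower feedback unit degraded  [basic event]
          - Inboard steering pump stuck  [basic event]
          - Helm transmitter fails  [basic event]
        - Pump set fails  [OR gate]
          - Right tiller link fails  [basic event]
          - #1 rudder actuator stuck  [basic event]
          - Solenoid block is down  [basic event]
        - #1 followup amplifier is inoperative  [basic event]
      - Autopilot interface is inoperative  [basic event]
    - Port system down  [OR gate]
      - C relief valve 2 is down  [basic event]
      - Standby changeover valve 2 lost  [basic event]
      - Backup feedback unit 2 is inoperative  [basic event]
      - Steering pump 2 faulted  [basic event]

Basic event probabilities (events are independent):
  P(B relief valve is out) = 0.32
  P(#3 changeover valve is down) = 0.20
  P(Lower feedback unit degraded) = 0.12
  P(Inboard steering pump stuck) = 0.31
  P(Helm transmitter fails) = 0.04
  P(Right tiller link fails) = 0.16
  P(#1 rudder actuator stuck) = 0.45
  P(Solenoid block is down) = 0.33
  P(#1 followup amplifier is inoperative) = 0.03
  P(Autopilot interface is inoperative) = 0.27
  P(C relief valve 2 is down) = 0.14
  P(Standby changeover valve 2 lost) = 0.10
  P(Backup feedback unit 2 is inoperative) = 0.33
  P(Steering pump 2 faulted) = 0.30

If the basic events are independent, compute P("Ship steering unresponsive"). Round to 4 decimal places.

P(Starboard system down) [OR] = 1 − (1−0.32) × (1−0.20) = 0.456000
P(Rudder loop down) [OR] = 1 − (1−0.12) × (1−0.31) × (1−0.04) = 0.417088
P(Pump set fails) [OR] = 1 − (1−0.16) × (1−0.45) × (1−0.33) = 0.690460
P(NFU path lost) [AND] = 0.417088 × 0.690460 × 0.03 = 0.008639
P(Followup chain lost) [OR] = 1 − (1−0.008639) × (1−0.27) = 0.276306
P(Port system down) [OR] = 1 − (1−0.14) × (1−0.10) × (1−0.33) × (1−0.30) = 0.636994
P(Starboard system 2 down) [AND] = 0.276306 × 0.636994 = 0.176005
P(Ship steering unresponsive) [OR] = 1 − (1−0.456000) × (1−0.176005) = 0.551747
Rounded to 4 decimal places: P(Ship steering unresponsive) ≈ 0.5517.

0.5517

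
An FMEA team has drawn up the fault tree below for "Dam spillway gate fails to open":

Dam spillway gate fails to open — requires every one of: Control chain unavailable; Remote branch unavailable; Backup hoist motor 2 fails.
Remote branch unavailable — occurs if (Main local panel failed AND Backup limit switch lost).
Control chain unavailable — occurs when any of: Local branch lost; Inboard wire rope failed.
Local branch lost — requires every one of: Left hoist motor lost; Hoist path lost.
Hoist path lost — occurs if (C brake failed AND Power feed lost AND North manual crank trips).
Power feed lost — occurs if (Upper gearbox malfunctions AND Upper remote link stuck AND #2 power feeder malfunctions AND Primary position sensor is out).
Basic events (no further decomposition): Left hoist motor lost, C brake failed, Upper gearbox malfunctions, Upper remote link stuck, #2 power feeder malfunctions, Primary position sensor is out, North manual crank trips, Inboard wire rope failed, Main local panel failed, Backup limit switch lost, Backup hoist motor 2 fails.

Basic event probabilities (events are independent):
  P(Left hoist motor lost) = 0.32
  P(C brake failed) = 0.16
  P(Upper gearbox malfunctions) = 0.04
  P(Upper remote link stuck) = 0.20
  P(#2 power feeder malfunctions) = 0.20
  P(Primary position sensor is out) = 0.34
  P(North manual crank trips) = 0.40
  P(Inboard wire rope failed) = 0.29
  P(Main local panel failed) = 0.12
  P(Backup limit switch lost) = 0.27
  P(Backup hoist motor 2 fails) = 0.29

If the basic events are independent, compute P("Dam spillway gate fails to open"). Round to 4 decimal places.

0.0027

P(Power feed lost) [AND] = 0.04 × 0.20 × 0.20 × 0.34 = 0.000544
P(Hoist path lost) [AND] = 0.16 × 0.000544 × 0.40 = 0.000035
P(Local branch lost) [AND] = 0.32 × 0.000035 = 0.000011
P(Control chain unavailable) [OR] = 1 − (1−0.000011) × (1−0.29) = 0.290008
P(Remote branch unavailable) [AND] = 0.12 × 0.27 = 0.032400
P(Dam spillway gate fails to open) [AND] = 0.290008 × 0.032400 × 0.29 = 0.002725
Rounded to 4 decimal places: P(Dam spillway gate fails to open) ≈ 0.0027.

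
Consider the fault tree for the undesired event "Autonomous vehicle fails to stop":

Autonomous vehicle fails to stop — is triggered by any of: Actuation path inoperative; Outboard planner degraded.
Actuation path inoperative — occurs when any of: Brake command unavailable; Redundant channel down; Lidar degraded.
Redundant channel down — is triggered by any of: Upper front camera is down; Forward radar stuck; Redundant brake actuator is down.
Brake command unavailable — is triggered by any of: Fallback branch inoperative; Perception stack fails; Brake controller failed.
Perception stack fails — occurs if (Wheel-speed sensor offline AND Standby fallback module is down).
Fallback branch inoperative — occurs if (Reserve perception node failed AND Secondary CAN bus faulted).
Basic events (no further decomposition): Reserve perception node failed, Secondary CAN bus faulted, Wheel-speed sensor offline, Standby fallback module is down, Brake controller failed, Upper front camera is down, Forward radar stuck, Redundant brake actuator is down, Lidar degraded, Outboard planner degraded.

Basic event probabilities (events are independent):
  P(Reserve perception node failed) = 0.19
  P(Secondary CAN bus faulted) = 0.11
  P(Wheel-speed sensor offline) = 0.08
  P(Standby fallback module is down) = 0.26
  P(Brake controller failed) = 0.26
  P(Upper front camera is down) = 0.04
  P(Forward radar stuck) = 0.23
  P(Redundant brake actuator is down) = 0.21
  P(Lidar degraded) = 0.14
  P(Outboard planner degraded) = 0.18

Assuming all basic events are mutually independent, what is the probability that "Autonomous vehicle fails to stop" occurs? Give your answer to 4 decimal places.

0.7078

P(Fallback branch inoperative) [AND] = 0.19 × 0.11 = 0.020900
P(Perception stack fails) [AND] = 0.08 × 0.26 = 0.020800
P(Brake command unavailable) [OR] = 1 − (1−0.020900) × (1−0.020800) × (1−0.26) = 0.290536
P(Redundant channel down) [OR] = 1 − (1−0.04) × (1−0.23) × (1−0.21) = 0.416032
P(Actuation path inoperative) [OR] = 1 − (1−0.290536) × (1−0.416032) × (1−0.14) = 0.643698
P(Autonomous vehicle fails to stop) [OR] = 1 − (1−0.643698) × (1−0.18) = 0.707832
Rounded to 4 decimal places: P(Autonomous vehicle fails to stop) ≈ 0.7078.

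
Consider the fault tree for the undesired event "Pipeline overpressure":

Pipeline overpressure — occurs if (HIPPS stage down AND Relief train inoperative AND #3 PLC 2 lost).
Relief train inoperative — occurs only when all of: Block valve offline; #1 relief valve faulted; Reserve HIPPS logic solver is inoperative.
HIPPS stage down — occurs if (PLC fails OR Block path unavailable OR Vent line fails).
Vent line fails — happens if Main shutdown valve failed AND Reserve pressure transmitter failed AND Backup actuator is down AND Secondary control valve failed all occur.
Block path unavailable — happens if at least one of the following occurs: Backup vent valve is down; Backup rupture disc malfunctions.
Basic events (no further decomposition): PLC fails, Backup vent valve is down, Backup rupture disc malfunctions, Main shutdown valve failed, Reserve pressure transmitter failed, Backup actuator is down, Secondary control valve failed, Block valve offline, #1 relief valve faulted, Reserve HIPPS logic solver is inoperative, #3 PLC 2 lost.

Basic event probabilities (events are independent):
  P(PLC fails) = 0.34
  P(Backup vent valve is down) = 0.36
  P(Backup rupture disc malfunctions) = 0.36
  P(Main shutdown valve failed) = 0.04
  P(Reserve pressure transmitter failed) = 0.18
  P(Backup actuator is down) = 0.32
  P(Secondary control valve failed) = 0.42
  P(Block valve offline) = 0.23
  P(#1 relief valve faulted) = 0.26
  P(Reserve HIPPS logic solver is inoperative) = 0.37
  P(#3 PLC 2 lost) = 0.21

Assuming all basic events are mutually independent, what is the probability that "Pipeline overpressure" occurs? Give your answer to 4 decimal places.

P(Block path unavailable) [OR] = 1 − (1−0.36) × (1−0.36) = 0.590400
P(Vent line fails) [AND] = 0.04 × 0.18 × 0.32 × 0.42 = 0.000968
P(HIPPS stage down) [OR] = 1 − (1−0.34) × (1−0.590400) × (1−0.000968) = 0.729926
P(Relief train inoperative) [AND] = 0.23 × 0.26 × 0.37 = 0.022126
P(Pipeline overpressure) [AND] = 0.729926 × 0.022126 × 0.21 = 0.003392
Rounded to 4 decimal places: P(Pipeline overpressure) ≈ 0.0034.

0.0034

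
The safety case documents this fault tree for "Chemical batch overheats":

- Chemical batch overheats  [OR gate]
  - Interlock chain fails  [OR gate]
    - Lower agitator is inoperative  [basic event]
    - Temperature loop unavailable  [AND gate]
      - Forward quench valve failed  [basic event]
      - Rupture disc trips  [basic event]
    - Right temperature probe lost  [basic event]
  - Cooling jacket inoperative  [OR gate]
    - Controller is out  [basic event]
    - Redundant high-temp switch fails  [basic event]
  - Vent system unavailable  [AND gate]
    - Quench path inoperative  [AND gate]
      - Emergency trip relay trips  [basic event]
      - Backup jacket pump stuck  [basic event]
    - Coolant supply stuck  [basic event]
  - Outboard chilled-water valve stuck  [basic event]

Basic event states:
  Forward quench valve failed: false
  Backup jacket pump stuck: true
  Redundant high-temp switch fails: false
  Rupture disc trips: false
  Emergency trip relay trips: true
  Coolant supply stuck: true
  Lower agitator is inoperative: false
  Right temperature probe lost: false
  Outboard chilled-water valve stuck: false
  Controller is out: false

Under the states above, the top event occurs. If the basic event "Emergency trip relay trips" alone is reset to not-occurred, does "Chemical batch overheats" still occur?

Counterfactual: set "Emergency trip relay trips" to not occurred.
Temperature loop unavailable [AND]: Forward quench valve failed=not, Rupture disc trips=not → not all inputs occur → does not occur.
Interlock chain fails [OR]: Lower agitator is inoperative=not, Temperature loop unavailable=not, Right temperature probe lost=not → no input occurs → does not occur.
Cooling jacket inoperative [OR]: Controller is out=not, Redundant high-temp switch fails=not → no input occurs → does not occur.
Quench path inoperative [AND]: Emergency trip relay trips=not, Backup jacket pump stuck=occurs → not all inputs occur → does not occur.
Vent system unavailable [AND]: Quench path inoperative=not, Coolant supply stuck=occurs → not all inputs occur → does not occur.
Chemical batch overheats [OR]: Interlock chain fails=not, Cooling jacket inoperative=not, Vent system unavailable=not, Outboard chilled-water valve stuck=not → no input occurs → does not occur.

No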